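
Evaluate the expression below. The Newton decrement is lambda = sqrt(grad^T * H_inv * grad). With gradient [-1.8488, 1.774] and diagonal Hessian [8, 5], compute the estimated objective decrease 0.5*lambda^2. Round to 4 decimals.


Step 1: H is diagonal, so H^(-1) * g = [-0.2311, 0.3548].
Step 2: g^T H^(-1) g = sum_i g_i^2 / H_ii
  = (-1.8488)^2/8 + (1.774)^2/5
  = 0.4273 + 0.6294 = 1.0567
Step 3: Objective decrease = 0.5 * g^T H^(-1) g = 0.5283


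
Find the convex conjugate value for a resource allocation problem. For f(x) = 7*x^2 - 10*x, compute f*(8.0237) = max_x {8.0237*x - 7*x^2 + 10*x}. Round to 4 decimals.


f*(y) = sup_x {y*x - a*x^2 - b*x} = sup_x {(y-b)*x - a*x^2}
FOC: (y - b) - 2a*x = 0 => x* = (y - b)/(2a)
x* = (8.0237 + 10)/(2*7) = 1.2874
f*(8.0237) = (y-b)^2/(4a) = (8.0237 + 10)^2/(4*7)
= 324.8538/28 = 11.6019


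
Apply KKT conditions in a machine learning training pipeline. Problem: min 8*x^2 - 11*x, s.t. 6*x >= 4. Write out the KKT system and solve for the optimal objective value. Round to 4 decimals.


Step 1: Try lambda = 0 (constraint inactive).
Stationarity: 2*8*x - 11 = 0
x* = 11/(2*8) = 0.6875
Check constraint: 6*0.6875 = 4.125 >= 4 -- satisfied.
Step 2: Compute optimal value.
f(x*) = 8*0.6875^2 - 11*0.6875 = -3.7813


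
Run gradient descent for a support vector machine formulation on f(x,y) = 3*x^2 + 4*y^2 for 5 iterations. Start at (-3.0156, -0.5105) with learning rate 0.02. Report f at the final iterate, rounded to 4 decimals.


Gradient descent on f(x,y) = 3*x^2 + 4*y^2.
Starting point: (-3.0156, -0.5105), alpha = 0.02
Step 1: grad_x = 2*3*-3.0156 = -18.0936, grad_y = 2*4*-0.5105 = -4.084
  x_1 = -3.0156 - 0.02*-18.0936 = -2.6537
  y_1 = -0.5105 - 0.02*-4.084 = -0.4288
Step 2: grad_x = 2*3*-2.6537 = -15.9224, grad_y = 2*4*-0.4288 = -3.4306
  x_2 = -2.6537 - 0.02*-15.9224 = -2.3353
  y_2 = -0.4288 - 0.02*-3.4306 = -0.3602
Step 3: grad_x = 2*3*-2.3353 = -14.0117, grad_y = 2*4*-0.3602 = -2.8817
  x_3 = -2.3353 - 0.02*-14.0117 = -2.055
  y_3 = -0.3602 - 0.02*-2.8817 = -0.3026
Step 4: grad_x = 2*3*-2.055 = -12.3303, grad_y = 2*4*-0.3026 = -2.4206
  x_4 = -2.055 - 0.02*-12.3303 = -1.8084
  y_4 = -0.3026 - 0.02*-2.4206 = -0.2542
Step 5: grad_x = 2*3*-1.8084 = -10.8506, grad_y = 2*4*-0.2542 = -2.0333
  x_5 = -1.8084 - 0.02*-10.8506 = -1.5914
  y_5 = -0.2542 - 0.02*-2.0333 = -0.2135
f(-1.5914, -0.2135) = 3*(-1.5914)^2 + 4*(-0.2135)^2 = 7.7803


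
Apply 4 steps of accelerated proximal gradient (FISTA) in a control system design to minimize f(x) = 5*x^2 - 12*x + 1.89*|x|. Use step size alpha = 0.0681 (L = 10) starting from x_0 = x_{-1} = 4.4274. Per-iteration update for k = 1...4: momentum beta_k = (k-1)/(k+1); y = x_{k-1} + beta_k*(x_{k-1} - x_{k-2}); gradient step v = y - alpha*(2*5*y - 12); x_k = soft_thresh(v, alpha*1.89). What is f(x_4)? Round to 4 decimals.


FISTA on f(x) = 5*x^2 - 12*x + 1.89*|x|
L = 10, alpha = 0.0681
Iteration 1: beta = 0.0, y = 4.4274 + 0.0*(4.4274 - 4.4274) = 4.4274
  grad(y) = 32.274, v = y - alpha*grad = 2.2295
  prox(v) = soft_thresh(2.2295, 0.1287) = 2.1008
Iteration 2: beta = 0.3333, y = 2.1008 + 0.3333*(2.1008 - 4.4274) = 1.3253
  grad(y) = 1.2531, v = y - alpha*grad = 1.24
  prox(v) = soft_thresh(1.24, 0.1287) = 1.1113
Iteration 3: beta = 0.5, y = 1.1113 + 0.5*(1.1113 - 2.1008) = 0.6165
  grad(y) = -5.8352, v = y - alpha*grad = 1.0139
  prox(v) = soft_thresh(1.0139, 0.1287) = 0.8851
Iteration 4: beta = 0.6, y = 0.8851 + 0.6*(0.8851 - 1.1113) = 0.7495
  grad(y) = -4.5052, v = y - alpha*grad = 1.0563
  prox(v) = soft_thresh(1.0563, 0.1287) = 0.9276
f(x_4) = 5*0.9276^2 - 12*0.9276 + 1.89*|0.9276| = -5.0758


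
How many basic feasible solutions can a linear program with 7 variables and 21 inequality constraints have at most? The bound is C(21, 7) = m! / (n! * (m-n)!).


Each vertex corresponds to some choice of n active constraints out of m, so the number of vertices is at most C(m, n) = m! / (n!(m-n)!).
m = 21, n = 7
Numerator: 21 * 20 * 19 * 18 * 17 * 16 * 15
Denominator: 7! = 5040
C(21, 7) = 116280


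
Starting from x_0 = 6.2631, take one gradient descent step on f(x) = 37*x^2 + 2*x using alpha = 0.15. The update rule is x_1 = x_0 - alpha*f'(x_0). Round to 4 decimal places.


We compute the gradient at x_0 and apply the update.
f'(x) = 74*x + 2
f'(6.2631) = 74*6.2631 + 2 = 465.4694
x_1 = 6.2631 - 0.15*465.4694 = -63.5573


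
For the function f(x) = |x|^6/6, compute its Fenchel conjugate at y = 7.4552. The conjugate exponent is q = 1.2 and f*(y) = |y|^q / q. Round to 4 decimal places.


The conjugate exponent q satisfies 1/p + 1/q = 1.
p = 6, so q = 6/(6 - 1) = 1.2
|y|^q = 7.4552^1.2 = 11.1417
f*(7.4552) = 11.1417 / 1.2 = 9.2847


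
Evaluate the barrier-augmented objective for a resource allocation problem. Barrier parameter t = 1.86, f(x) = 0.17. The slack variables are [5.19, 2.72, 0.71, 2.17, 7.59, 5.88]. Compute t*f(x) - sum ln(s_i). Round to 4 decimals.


Step 1: Compute log-barrier.
ln values: [1.6467, 1.0006, -0.3425, 0.7747, 2.0268, 1.7716]
phi = -(1.6467 + 1.0006 - 0.3425 + 0.7747 + 2.0268 + 1.7716) = -6.878
Step 2: Compute augmented objective.
t*f(x) = 1.86*0.17 = 0.3162
Total = 0.3162 - 6.878 = -6.5618


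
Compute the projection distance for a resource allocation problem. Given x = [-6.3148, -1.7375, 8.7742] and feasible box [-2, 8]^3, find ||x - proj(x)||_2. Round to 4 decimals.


Project each component onto [-2, 8].
clip(-6.3148) = -2.0, clip(-1.7375) = -1.7375, clip(8.7742) = 8.0
Projection = [-2.0, -1.7375, 8.0]
Squared diffs: [18.6175, 0.0, 0.5994]
Distance = sqrt(19.2169) = 4.3837


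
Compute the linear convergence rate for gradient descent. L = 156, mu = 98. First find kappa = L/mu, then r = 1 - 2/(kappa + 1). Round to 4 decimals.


Step 1: Compute the condition number.
kappa = L/mu = 156/98 = 1.5918
Step 2: Compute the convergence rate.
r = 1 - 2/(kappa + 1) = 1 - 2*mu/(L + mu) = (L - mu)/(L + mu) = 58/254 = 0.2283


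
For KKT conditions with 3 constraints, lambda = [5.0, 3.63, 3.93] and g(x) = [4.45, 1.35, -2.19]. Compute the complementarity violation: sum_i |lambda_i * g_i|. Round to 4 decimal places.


KKT complementary slackness check:
lambda_1 * g_1 = 5.0 * 4.45 = 22.25
lambda_2 * g_2 = 3.63 * 1.35 = 4.9005
lambda_3 * g_3 = 3.93 * -2.19 = -8.6067
Total violation = 22.25 + 4.9005 + 8.6067 = 35.7572


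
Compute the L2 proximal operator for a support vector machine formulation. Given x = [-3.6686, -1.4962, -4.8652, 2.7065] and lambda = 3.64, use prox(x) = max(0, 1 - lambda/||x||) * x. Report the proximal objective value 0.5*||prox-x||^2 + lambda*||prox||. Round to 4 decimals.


Step 1: Compute ||x||.
||x|| = 6.8332
Step 2: Compute scaling factor.
scale = max(0, 1 - 3.64/6.8332) = 0.4673
Step 3: prox(x) = [-1.7144, -0.6992, -2.2735, 1.2648]
||prox(x)|| = 3.1932
Step 4: Proximal objective.
0.5*||prox-x||^2 = 6.6248
lambda*||prox|| = 11.6232
Total = 18.248


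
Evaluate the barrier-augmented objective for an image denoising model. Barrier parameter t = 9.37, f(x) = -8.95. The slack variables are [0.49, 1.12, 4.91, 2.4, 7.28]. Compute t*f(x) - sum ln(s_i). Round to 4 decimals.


Step 1: Compute log-barrier.
ln values: [-0.7133, 0.1133, 1.5913, 0.8755, 1.9851]
phi = -(-0.7133 + 0.1133 + 1.5913 + 0.8755 + 1.9851) = -3.8519
Step 2: Compute augmented objective.
t*f(x) = 9.37*-8.95 = -83.8615
Total = -83.8615 - 3.8519 = -87.7134


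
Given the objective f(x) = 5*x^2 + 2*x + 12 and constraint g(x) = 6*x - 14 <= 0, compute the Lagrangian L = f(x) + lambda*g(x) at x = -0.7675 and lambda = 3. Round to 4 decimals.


Step 1: Evaluate f(x).
f(-0.7675) = 5*(-0.7675)^2 + 2*(-0.7675) + 12 = 13.4103
Step 2: Evaluate g(x).
g(-0.7675) = 6*-0.7675 - 14 = -18.605
Step 3: Compute Lagrangian.
L = 13.4103 + 3*-18.605 = -42.4047


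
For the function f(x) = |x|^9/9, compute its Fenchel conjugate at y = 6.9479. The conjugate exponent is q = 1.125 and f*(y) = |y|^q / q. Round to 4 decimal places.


The conjugate exponent q satisfies 1/p + 1/q = 1.
p = 9, so q = 9/(9 - 1) = 1.125
|y|^q = 6.9479^1.125 = 8.8529
f*(6.9479) = 8.8529 / 1.125 = 7.8692


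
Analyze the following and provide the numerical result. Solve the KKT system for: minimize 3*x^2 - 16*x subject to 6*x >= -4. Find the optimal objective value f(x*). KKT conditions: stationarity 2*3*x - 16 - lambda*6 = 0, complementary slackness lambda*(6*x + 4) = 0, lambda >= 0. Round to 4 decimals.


Step 1: Try lambda = 0 (constraint inactive).
Stationarity: 2*3*x - 16 = 0
x* = 16/(2*3) = 8/3 = 2.6667 (rounded; the exact value 8/3 is used below)
Check constraint: 6*2.6667 = 16.0002 >= -4 -- satisfied.
Step 2: Compute optimal value.
f(x*) = 3*(8/3)^2 - 16*(8/3) = -21.3333


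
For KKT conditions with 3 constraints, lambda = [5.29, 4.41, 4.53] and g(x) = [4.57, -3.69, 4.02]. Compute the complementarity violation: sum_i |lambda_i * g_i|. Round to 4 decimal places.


KKT complementary slackness check:
lambda_1 * g_1 = 5.29 * 4.57 = 24.1753
lambda_2 * g_2 = 4.41 * -3.69 = -16.2729
lambda_3 * g_3 = 4.53 * 4.02 = 18.2106
Total violation = 24.1753 + 16.2729 + 18.2106 = 58.6588


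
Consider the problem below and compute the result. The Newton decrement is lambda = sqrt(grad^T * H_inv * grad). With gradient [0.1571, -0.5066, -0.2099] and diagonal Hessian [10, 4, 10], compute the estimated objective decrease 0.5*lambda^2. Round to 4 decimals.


Step 1: H is diagonal, so H^(-1) * g = [0.0157, -0.1267, -0.021].
Step 2: g^T H^(-1) g = sum_i g_i^2 / H_ii
  = (0.1571)^2/10 + (-0.5066)^2/4 + (-0.2099)^2/10
  = 0.0025 + 0.0642 + 0.0044 = 0.071
Step 3: Objective decrease = 0.5 * g^T H^(-1) g = 0.0355


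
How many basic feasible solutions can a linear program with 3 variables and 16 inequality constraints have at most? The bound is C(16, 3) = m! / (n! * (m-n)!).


Each vertex corresponds to some choice of n active constraints out of m, so the number of vertices is at most C(m, n) = m! / (n!(m-n)!).
m = 16, n = 3
Numerator: 16 * 15 * 14
Denominator: 3! = 6
C(16, 3) = 560


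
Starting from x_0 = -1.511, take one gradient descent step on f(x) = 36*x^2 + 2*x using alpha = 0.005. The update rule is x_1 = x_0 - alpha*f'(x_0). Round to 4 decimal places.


We compute the gradient at x_0 and apply the update.
f'(x) = 72*x + 2
f'(-1.511) = 72*-1.511 + 2 = -106.792
x_1 = -1.511 - 0.005*-106.792 = -0.977


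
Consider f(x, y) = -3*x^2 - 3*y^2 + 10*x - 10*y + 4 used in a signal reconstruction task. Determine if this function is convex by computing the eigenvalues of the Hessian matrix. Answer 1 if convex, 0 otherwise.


The Hessian of f(x,y) = -3*x^2 - 3*y^2 + 10*x - 10*y + 4 is:
H = [[-6, 0], [0, -6]]
Trace = -6 - 6 = -12
Determinant = -6*-6 - (0)^2 = 36
Discriminant = (-12)^2 - 4*36 = 0.0
Eigenvalues: lambda_1 = -6.0, lambda_2 = -6.0
The function is not convex.

0


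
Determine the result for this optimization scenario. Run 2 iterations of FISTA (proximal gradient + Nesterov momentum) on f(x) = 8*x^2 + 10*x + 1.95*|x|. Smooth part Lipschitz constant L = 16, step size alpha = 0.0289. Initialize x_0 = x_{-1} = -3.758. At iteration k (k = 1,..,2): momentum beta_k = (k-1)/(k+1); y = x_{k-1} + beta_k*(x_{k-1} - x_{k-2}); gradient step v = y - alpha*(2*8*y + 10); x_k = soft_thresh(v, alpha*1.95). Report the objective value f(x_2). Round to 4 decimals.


FISTA on f(x) = 8*x^2 + 10*x + 1.95*|x|
L = 16, alpha = 0.0289
Iteration 1: beta = 0.0, y = -3.758 + 0.0*(-3.758 + 3.758) = -3.758
  grad(y) = -50.128, v = y - alpha*grad = -2.3093
  prox(v) = soft_thresh(-2.3093, 0.0564) = -2.2529
Iteration 2: beta = 0.3333, y = -2.2529 + 0.3333*(-2.2529 + 3.758) = -1.7513
  grad(y) = -18.0202, v = y - alpha*grad = -1.2305
  prox(v) = soft_thresh(-1.2305, 0.0564) = -1.1741
f(x_2) = 8*(-1.1741)^2 + 10*(-1.1741) + 1.95*|-1.1741| = 1.5768


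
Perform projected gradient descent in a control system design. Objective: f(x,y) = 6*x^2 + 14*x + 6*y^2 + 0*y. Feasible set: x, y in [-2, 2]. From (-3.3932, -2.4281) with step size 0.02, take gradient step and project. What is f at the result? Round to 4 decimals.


Step 1: Compute gradient at (-3.3932, -2.4281).
grad_x = 2*6*-3.3932 + 14 = -26.7184
grad_y = 2*6*-2.4281 + 0 = -29.1372
Step 2: Gradient step.
x_raw = -3.3932 - 0.02*-26.7184 = -2.8588
y_raw = -2.4281 - 0.02*-29.1372 = -1.8454
Step 3: Project onto [-2, 2].
x_proj = clip(-2.8588) = -2.0
y_proj = clip(-1.8454) = -1.8454
Step 4: Evaluate f.
f(-2.0, -1.8454) = 16.432


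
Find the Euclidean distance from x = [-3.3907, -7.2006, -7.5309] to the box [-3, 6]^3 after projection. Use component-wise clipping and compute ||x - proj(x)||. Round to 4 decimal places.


Project each component onto [-3, 6].
clip(-3.3907) = -3.0, clip(-7.2006) = -3.0, clip(-7.5309) = -3.0
Projection = [-3.0, -3.0, -3.0]
Squared diffs: [0.1526, 17.645, 20.5291]
Distance = sqrt(38.3267) = 6.1909


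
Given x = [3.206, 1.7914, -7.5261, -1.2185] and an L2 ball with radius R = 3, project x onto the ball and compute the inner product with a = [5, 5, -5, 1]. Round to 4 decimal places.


Step 1: Compute ||x|| (intermediates to 6 decimals).
||x|| = sqrt(3.206^2 + 1.7914^2 + (-7.5261)^2 + (-1.2185)^2) = 8.462534
Step 2: Project.
Since ||x|| > R, scale = R/||x|| = 3/8.462534 = 0.354504, proj(x) = scale * x
proj(x) = [1.13654, 0.635058, -2.668033, -0.431963]
Step 3: Dot product.
a^T * proj(x) = 5*1.13654 + 5*0.635058 - 5*(-2.668033) + 1*(-0.431963) = 21.7662


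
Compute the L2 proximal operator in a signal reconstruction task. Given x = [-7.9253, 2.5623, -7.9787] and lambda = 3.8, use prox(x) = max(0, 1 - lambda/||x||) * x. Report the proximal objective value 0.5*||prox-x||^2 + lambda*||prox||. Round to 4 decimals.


Step 1: Compute ||x||.
||x|| = 11.5341
Step 2: Compute scaling factor.
scale = max(0, 1 - 3.8/11.5341) = 0.6705
Step 3: prox(x) = [-5.3142, 1.7181, -5.3501]
||prox(x)|| = 7.7341
Step 4: Proximal objective.
0.5*||prox-x||^2 = 7.22
lambda*||prox|| = 29.3896
Total = 36.6096


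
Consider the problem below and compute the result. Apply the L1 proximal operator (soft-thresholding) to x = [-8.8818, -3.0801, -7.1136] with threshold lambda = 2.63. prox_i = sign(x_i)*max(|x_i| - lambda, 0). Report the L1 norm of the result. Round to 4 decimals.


Soft-thresholding with lambda = 2.63:
prox(-8.8818) = sign(-8.8818)*max(|-8.8818| - 2.63, 0) = -6.2518
prox(-3.0801) = sign(-3.0801)*max(|-3.0801| - 2.63, 0) = -0.4501
prox(-7.1136) = sign(-7.1136)*max(|-7.1136| - 2.63, 0) = -4.4836
prox(x) = [-6.2518, -0.4501, -4.4836]
||prox(x)||_1 = 6.2518 + 0.4501 + 4.4836 = 11.1855


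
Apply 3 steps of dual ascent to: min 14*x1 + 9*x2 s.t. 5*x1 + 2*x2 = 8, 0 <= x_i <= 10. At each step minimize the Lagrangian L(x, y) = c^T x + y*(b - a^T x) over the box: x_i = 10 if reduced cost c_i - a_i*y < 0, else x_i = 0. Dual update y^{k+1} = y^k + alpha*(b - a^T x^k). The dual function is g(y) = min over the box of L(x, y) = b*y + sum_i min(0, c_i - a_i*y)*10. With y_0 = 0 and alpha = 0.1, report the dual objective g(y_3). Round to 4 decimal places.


Dual ascent for LP: min 14*x1 + 9*x2, 5*x1 + 2*x2 = 8, 0 <= x_i <= 10
Step 1: y^k = 0.0, reduced costs: (14.0, 9.0)
  x^k = (0.0, 0.0), subgradient = b - a^T x = 8.0
  y^{k+1} = 0.0 + 0.1*8.0 = 0.8
Step 2: y^k = 0.8, reduced costs: (10.0, 7.4)
  x^k = (0.0, 0.0), subgradient = b - a^T x = 8.0
  y^{k+1} = 0.8 + 0.1*8.0 = 1.6
Step 3: y^k = 1.6, reduced costs: (6.0, 5.8)
  x^k = (0.0, 0.0), subgradient = b - a^T x = 8.0
  y^{k+1} = 1.6 + 0.1*8.0 = 2.4
Dual objective at y_3 = 2.4: reduced costs (2.0, 4.2), box minimizer x = (0.0, 0.0)
g(y_3) = b*y + (c1 - a1*y)*x1 + (c2 - a2*y)*x2 = 8*2.4 + 2.0*0.0 + 4.2*0.0 = 19.2 + 0.0 + 0.0 = 19.2


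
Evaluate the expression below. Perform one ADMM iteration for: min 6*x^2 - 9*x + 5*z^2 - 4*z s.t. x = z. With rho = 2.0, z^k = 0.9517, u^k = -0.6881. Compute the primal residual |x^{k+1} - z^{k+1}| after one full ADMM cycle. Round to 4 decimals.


ADMM iteration with rho = 2.0, z^k = 0.9517, u^k = -0.6881
Step 1: x-update.
Minimize 6*x^2 - 9*x + (2.0/2)*(x - 0.9517 - 0.6881)^2
FOC: (2*6 + 2.0)*x = 9 + 2.0*(0.9517 + 0.6881)
x^{k+1} = 0.8771
Step 2: z-update.
Minimize 5*z^2 - 4*z + (2.0/2)*(0.8771 - z - 0.6881)^2
FOC: (2*5 + 2.0)*z = 4 + 2.0*(0.8771 - 0.6881)
z^{k+1} = 0.3648
Step 3: u-update.
u^{k+1} = -0.6881 + 0.8771 - 0.3648 = -0.1758
Step 4: Primal residual = |0.8771 - 0.3648| = 0.5123


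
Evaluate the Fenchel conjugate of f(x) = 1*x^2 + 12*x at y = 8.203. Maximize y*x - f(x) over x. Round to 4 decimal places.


f*(y) = sup_x {y*x - a*x^2 - b*x} = sup_x {(y-b)*x - a*x^2}
FOC: (y - b) - 2a*x = 0 => x* = (y - b)/(2a)
x* = (8.203 - 12)/(2*1) = -1.8985
f*(8.203) = (y-b)^2/(4a) = (8.203 - 12)^2/(4*1)
= 14.4172/4 = 3.6043


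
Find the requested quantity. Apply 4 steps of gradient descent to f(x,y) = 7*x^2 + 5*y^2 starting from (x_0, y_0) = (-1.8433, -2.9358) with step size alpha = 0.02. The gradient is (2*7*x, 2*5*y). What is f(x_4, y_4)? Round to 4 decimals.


Gradient descent on f(x,y) = 7*x^2 + 5*y^2.
Starting point: (-1.8433, -2.9358), alpha = 0.02
Step 1: grad_x = 2*7*-1.8433 = -25.8062, grad_y = 2*5*-2.9358 = -29.358
  x_1 = -1.8433 - 0.02*-25.8062 = -1.3272
  y_1 = -2.9358 - 0.02*-29.358 = -2.3486
Step 2: grad_x = 2*7*-1.3272 = -18.5805, grad_y = 2*5*-2.3486 = -23.4864
  x_2 = -1.3272 - 0.02*-18.5805 = -0.9556
  y_2 = -2.3486 - 0.02*-23.4864 = -1.8789
Step 3: grad_x = 2*7*-0.9556 = -13.3779, grad_y = 2*5*-1.8789 = -18.7891
  x_3 = -0.9556 - 0.02*-13.3779 = -0.688
  y_3 = -1.8789 - 0.02*-18.7891 = -1.5031
Step 4: grad_x = 2*7*-0.688 = -9.6321, grad_y = 2*5*-1.5031 = -15.0313
  x_4 = -0.688 - 0.02*-9.6321 = -0.4954
  y_4 = -1.5031 - 0.02*-15.0313 = -1.2025
f(-0.4954, -1.2025) = 7*(-0.4954)^2 + 5*(-1.2025)^2 = 8.9478


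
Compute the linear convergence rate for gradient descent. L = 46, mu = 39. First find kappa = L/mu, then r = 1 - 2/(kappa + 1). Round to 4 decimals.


Step 1: Compute the condition number.
kappa = L/mu = 46/39 = 1.1795
Step 2: Compute the convergence rate.
r = 1 - 2/(kappa + 1) = 1 - 2*mu/(L + mu) = (L - mu)/(L + mu) = 7/85 = 0.0824


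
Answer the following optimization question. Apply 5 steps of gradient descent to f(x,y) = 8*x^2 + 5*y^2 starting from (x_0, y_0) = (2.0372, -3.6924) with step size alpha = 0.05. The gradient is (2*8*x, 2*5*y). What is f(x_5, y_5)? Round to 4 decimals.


Gradient descent on f(x,y) = 8*x^2 + 5*y^2.
Starting point: (2.0372, -3.6924), alpha = 0.05
Step 1: grad_x = 2*8*2.0372 = 32.5952, grad_y = 2*5*-3.6924 = -36.924
  x_1 = 2.0372 - 0.05*32.5952 = 0.4074
  y_1 = -3.6924 - 0.05*-36.924 = -1.8462
Step 2: grad_x = 2*8*0.4074 = 6.519, grad_y = 2*5*-1.8462 = -18.462
  x_2 = 0.4074 - 0.05*6.519 = 0.0815
  y_2 = -1.8462 - 0.05*-18.462 = -0.9231
Step 3: grad_x = 2*8*0.0815 = 1.3038, grad_y = 2*5*-0.9231 = -9.231
  x_3 = 0.0815 - 0.05*1.3038 = 0.0163
  y_3 = -0.9231 - 0.05*-9.231 = -0.4616
Step 4: grad_x = 2*8*0.0163 = 0.2608, grad_y = 2*5*-0.4616 = -4.6155
  x_4 = 0.0163 - 0.05*0.2608 = 0.0033
  y_4 = -0.4616 - 0.05*-4.6155 = -0.2308
Step 5: grad_x = 2*8*0.0033 = 0.0522, grad_y = 2*5*-0.2308 = -2.3078
  x_5 = 0.0033 - 0.05*0.0522 = 0.0007
  y_5 = -0.2308 - 0.05*-2.3078 = -0.1154
f(0.0007, -0.1154) = 8*0.0007^2 + 5*(-0.1154)^2 = 0.0666


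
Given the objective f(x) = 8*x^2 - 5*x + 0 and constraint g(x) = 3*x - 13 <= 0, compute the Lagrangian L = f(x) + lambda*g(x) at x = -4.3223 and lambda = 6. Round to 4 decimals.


Step 1: Evaluate f(x).
f(-4.3223) = 8*(-4.3223)^2 - 5*(-4.3223) + 0 = 171.0697
Step 2: Evaluate g(x).
g(-4.3223) = 3*-4.3223 - 13 = -25.9669
Step 3: Compute Lagrangian.
L = 171.0697 + 6*-25.9669 = 15.2683


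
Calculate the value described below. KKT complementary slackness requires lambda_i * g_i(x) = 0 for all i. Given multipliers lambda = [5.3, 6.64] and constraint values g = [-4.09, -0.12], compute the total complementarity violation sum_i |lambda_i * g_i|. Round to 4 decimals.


KKT complementary slackness check:
lambda_1 * g_1 = 5.3 * -4.09 = -21.677
lambda_2 * g_2 = 6.64 * -0.12 = -0.7968
Total violation = 21.677 + 0.7968 = 22.4738


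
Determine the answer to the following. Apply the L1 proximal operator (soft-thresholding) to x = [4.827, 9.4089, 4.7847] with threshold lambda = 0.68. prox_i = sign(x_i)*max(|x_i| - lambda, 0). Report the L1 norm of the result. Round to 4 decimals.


Soft-thresholding with lambda = 0.68:
prox(4.827) = sign(4.827)*max(|4.827| - 0.68, 0) = 4.147
prox(9.4089) = sign(9.4089)*max(|9.4089| - 0.68, 0) = 8.7289
prox(4.7847) = sign(4.7847)*max(|4.7847| - 0.68, 0) = 4.1047
prox(x) = [4.147, 8.7289, 4.1047]
||prox(x)||_1 = 4.147 + 8.7289 + 4.1047 = 16.9806


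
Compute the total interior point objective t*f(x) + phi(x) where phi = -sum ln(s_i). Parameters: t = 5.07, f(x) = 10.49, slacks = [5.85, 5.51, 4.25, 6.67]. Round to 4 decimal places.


Step 1: Compute log-barrier.
ln values: [1.7664, 1.7066, 1.4469, 1.8976]
phi = -(1.7664 + 1.7066 + 1.4469 + 1.8976) = -6.8175
Step 2: Compute augmented objective.
t*f(x) = 5.07*10.49 = 53.1843
Total = 53.1843 - 6.8175 = 46.3668


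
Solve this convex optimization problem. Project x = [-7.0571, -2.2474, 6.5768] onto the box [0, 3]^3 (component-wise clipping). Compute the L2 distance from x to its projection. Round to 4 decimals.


Project each component onto [0, 3].
clip(-7.0571) = 0.0, clip(-2.2474) = 0.0, clip(6.5768) = 3.0
Projection = [0.0, 0.0, 3.0]
Squared diffs: [49.8027, 5.0508, 12.7935]
Distance = sqrt(67.647) = 8.2248


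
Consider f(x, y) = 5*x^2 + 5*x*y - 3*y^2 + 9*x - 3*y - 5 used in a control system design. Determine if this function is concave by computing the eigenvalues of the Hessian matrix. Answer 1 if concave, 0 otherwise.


The Hessian of f(x,y) = 5*x^2 + 5*x*y - 3*y^2 + 9*x - 3*y - 5 is:
H = [[10, 5], [5, -6]]
Trace = 10 - 6 = 4
Determinant = 10*-6 - (5)^2 = -85
Discriminant = (4)^2 - 4*-85 = 356.0
Eigenvalues: lambda_1 = -7.434, lambda_2 = 11.434
The function is not concave.

0


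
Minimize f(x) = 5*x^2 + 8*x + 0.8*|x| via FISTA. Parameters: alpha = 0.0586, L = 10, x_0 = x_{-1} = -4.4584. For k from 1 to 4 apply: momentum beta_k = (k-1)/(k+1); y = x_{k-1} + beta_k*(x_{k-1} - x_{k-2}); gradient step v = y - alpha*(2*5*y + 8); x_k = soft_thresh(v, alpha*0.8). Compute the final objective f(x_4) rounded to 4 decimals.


FISTA on f(x) = 5*x^2 + 8*x + 0.8*|x|
L = 10, alpha = 0.0586
Iteration 1: beta = 0.0, y = -4.4584 + 0.0*(-4.4584 + 4.4584) = -4.4584
  grad(y) = -36.584, v = y - alpha*grad = -2.3146
  prox(v) = soft_thresh(-2.3146, 0.0469) = -2.2677
Iteration 2: beta = 0.3333, y = -2.2677 + 0.3333*(-2.2677 + 4.4584) = -1.5375
  grad(y) = -7.3746, v = y - alpha*grad = -1.1053
  prox(v) = soft_thresh(-1.1053, 0.0469) = -1.0584
Iteration 3: beta = 0.5, y = -1.0584 + 0.5*(-1.0584 + 2.2677) = -0.4538
  grad(y) = 3.462, v = y - alpha*grad = -0.6567
  prox(v) = soft_thresh(-0.6567, 0.0469) = -0.6098
Iteration 4: beta = 0.6, y = -0.6098 + 0.6*(-0.6098 + 1.0584) = -0.3406
  grad(y) = 4.5939, v = y - alpha*grad = -0.6098
  prox(v) = soft_thresh(-0.6098, 0.0469) = -0.5629
f(x_4) = 5*(-0.5629)^2 + 8*(-0.5629) + 0.8*|-0.5629| = -2.4686


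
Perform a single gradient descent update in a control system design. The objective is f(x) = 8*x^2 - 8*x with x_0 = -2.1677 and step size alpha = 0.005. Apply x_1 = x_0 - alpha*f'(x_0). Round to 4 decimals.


We compute the gradient at x_0 and apply the update.
f'(x) = 16*x - 8
f'(-2.1677) = 16*-2.1677 - 8 = -42.6832
x_1 = -2.1677 - 0.005*-42.6832 = -1.9543


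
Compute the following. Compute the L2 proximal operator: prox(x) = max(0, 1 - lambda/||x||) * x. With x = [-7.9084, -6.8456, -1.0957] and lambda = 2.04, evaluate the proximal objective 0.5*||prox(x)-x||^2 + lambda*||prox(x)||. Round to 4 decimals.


Step 1: Compute ||x||.
||x|| = 10.5169
Step 2: Compute scaling factor.
scale = max(0, 1 - 2.04/10.5169) = 0.806
Step 3: prox(x) = [-6.3744, -5.5177, -0.8832]
||prox(x)|| = 8.4769
Step 4: Proximal objective.
0.5*||prox-x||^2 = 2.0808
lambda*||prox|| = 17.2929
Total = 19.3737


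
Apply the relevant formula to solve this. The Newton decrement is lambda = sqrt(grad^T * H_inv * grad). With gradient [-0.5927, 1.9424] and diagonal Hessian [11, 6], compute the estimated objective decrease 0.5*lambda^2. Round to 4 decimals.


Step 1: H is diagonal, so H^(-1) * g = [-0.0539, 0.3237].
Step 2: g^T H^(-1) g = sum_i g_i^2 / H_ii
  = (-0.5927)^2/11 + (1.9424)^2/6
  = 0.0319 + 0.6288 = 0.6608
Step 3: Objective decrease = 0.5 * g^T H^(-1) g = 0.3304


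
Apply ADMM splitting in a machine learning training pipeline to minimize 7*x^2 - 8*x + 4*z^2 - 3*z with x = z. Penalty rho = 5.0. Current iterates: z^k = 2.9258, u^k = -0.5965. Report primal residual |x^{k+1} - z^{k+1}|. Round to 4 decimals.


ADMM iteration with rho = 5.0, z^k = 2.9258, u^k = -0.5965
Step 1: x-update.
Minimize 7*x^2 - 8*x + (5.0/2)*(x - 2.9258 - 0.5965)^2
FOC: (2*7 + 5.0)*x = 8 + 5.0*(2.9258 + 0.5965)
x^{k+1} = 1.348
Step 2: z-update.
Minimize 4*z^2 - 3*z + (5.0/2)*(1.348 - z - 0.5965)^2
FOC: (2*4 + 5.0)*z = 3 + 5.0*(1.348 - 0.5965)
z^{k+1} = 0.5198
Step 3: u-update.
u^{k+1} = -0.5965 + 1.348 - 0.5198 = 0.2317
Step 4: Primal residual = |1.348 - 0.5198| = 0.8282


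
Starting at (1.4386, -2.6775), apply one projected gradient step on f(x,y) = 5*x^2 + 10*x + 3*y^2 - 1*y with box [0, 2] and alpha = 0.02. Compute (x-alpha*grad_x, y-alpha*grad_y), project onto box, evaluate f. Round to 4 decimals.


Step 1: Compute gradient at (1.4386, -2.6775).
grad_x = 2*5*1.4386 + 10 = 24.386
grad_y = 2*3*-2.6775 - 1 = -17.065
Step 2: Gradient step.
x_raw = 1.4386 - 0.02*24.386 = 0.9509
y_raw = -2.6775 - 0.02*-17.065 = -2.3362
Step 3: Project onto [0, 2].
x_proj = clip(0.9509) = 0.9509
y_proj = clip(-2.3362) = 0.0
Step 4: Evaluate f.
f(0.9509, 0.0) = 14.0297


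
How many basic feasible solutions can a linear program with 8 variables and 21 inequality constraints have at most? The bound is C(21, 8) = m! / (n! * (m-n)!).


Each vertex corresponds to some choice of n active constraints out of m, so the number of vertices is at most C(m, n) = m! / (n!(m-n)!).
m = 21, n = 8
Numerator: 21 * 20 * 19 * 18 * 17 * 16 * 15 * 14
Denominator: 8! = 40320
C(21, 8) = 203490


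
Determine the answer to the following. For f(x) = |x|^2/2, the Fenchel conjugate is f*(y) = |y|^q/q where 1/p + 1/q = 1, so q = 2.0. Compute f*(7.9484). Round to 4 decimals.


The conjugate exponent q satisfies 1/p + 1/q = 1.
p = 2, so q = 2/(2 - 1) = 2.0
|y|^q = 7.9484^2.0 = 63.1771
f*(7.9484) = 63.1771 / 2.0 = 31.5885


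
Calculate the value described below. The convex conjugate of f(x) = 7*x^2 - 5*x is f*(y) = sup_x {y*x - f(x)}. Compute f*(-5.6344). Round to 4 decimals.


f*(y) = sup_x {y*x - a*x^2 - b*x} = sup_x {(y-b)*x - a*x^2}
FOC: (y - b) - 2a*x = 0 => x* = (y - b)/(2a)
x* = (-5.6344 + 5)/(2*7) = -0.0453
f*(-5.6344) = (y-b)^2/(4a) = (-5.6344 + 5)^2/(4*7)
= 0.4025/28 = 0.0144


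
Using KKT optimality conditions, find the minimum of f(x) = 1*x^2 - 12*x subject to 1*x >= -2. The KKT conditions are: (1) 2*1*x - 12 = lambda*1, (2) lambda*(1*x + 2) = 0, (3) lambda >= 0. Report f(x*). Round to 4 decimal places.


Step 1: Try lambda = 0 (constraint inactive).
Stationarity: 2*1*x - 12 = 0
x* = 12/(2*1) = 6.0
Check constraint: 1*6.0 = 6.0 >= -2 -- satisfied.
Step 2: Compute optimal value.
f(x*) = 1*6.0^2 - 12*6.0 = -36.0


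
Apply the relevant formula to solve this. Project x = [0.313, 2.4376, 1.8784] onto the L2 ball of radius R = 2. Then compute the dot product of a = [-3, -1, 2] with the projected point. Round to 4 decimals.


Step 1: Compute ||x|| (intermediates to 6 decimals).
||x|| = sqrt(0.313^2 + 2.4376^2 + 1.8784^2) = 3.093259
Step 2: Project.
Since ||x|| > R, scale = R/||x|| = 2/3.093259 = 0.646567, proj(x) = scale * x
proj(x) = [0.202375, 1.576072, 1.214511]
Step 3: Dot product.
a^T * proj(x) = -3*0.202375 - 1*1.576072 + 2*1.214511 = 0.2458


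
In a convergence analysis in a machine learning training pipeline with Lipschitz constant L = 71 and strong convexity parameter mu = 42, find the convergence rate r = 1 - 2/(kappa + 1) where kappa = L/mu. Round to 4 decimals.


Step 1: Compute the condition number.
kappa = L/mu = 71/42 = 1.6905
Step 2: Compute the convergence rate.
r = 1 - 2/(kappa + 1) = 1 - 2*mu/(L + mu) = (L - mu)/(L + mu) = 29/113 = 0.2566


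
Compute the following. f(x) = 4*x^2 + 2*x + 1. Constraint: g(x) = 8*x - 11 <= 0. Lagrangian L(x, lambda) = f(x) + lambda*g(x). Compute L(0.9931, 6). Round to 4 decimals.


Step 1: Evaluate f(x).
f(0.9931) = 4*0.9931^2 + 2*0.9931 + 1 = 6.9312
Step 2: Evaluate g(x).
g(0.9931) = 8*0.9931 - 11 = -3.0552
Step 3: Compute Lagrangian.
L = 6.9312 + 6*-3.0552 = -11.4


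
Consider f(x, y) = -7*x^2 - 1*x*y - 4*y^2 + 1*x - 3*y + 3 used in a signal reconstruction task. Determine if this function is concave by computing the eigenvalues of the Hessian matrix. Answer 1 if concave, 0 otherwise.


The Hessian of f(x,y) = -7*x^2 - 1*x*y - 4*y^2 + 1*x - 3*y + 3 is:
H = [[-14, -1], [-1, -8]]
Trace = -14 - 8 = -22
Determinant = -14*-8 - (-1)^2 = 111
Discriminant = (-22)^2 - 4*111 = 40.0
Eigenvalues: lambda_1 = -14.1623, lambda_2 = -7.8377
The function is concave.

1


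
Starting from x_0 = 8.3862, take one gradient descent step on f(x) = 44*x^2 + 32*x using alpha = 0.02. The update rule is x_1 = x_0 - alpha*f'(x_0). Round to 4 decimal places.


We compute the gradient at x_0 and apply the update.
f'(x) = 88*x + 32
f'(8.3862) = 88*8.3862 + 32 = 769.9856
x_1 = 8.3862 - 0.02*769.9856 = -7.0135


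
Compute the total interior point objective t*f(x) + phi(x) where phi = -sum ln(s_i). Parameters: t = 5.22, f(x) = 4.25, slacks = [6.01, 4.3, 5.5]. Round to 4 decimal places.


Step 1: Compute log-barrier.
ln values: [1.7934, 1.4586, 1.7047]
phi = -(1.7934 + 1.4586 + 1.7047) = -4.9568
Step 2: Compute augmented objective.
t*f(x) = 5.22*4.25 = 22.185
Total = 22.185 - 4.9568 = 17.2282


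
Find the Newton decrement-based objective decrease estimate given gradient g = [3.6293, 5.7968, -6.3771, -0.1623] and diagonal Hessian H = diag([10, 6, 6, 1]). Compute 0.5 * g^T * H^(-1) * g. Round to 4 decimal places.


Step 1: H is diagonal, so H^(-1) * g = [0.3629, 0.9661, -1.0629, -0.1623].
Step 2: g^T H^(-1) g = sum_i g_i^2 / H_ii
  = (3.6293)^2/10 + (5.7968)^2/6 + (-6.3771)^2/6 + (-0.1623)^2/1
  = 1.3172 + 5.6005 + 6.7779 + 0.0263 = 13.7219
Step 3: Objective decrease = 0.5 * g^T H^(-1) g = 6.861


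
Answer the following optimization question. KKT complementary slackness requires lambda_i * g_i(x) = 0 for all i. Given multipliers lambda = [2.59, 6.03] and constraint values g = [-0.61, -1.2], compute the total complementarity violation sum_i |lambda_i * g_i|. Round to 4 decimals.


KKT complementary slackness check:
lambda_1 * g_1 = 2.59 * -0.61 = -1.5799
lambda_2 * g_2 = 6.03 * -1.2 = -7.236
Total violation = 1.5799 + 7.236 = 8.8159


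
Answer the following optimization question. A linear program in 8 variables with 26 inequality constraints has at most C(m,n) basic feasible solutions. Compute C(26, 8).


Each vertex corresponds to some choice of n active constraints out of m, so the number of vertices is at most C(m, n) = m! / (n!(m-n)!).
m = 26, n = 8
Numerator: 26 * 25 * 24 * 23 * 22 * 21 * 20 * 19
Denominator: 8! = 40320
C(26, 8) = 1562275


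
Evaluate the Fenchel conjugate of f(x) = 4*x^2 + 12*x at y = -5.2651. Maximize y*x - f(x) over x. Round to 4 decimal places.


f*(y) = sup_x {y*x - a*x^2 - b*x} = sup_x {(y-b)*x - a*x^2}
FOC: (y - b) - 2a*x = 0 => x* = (y - b)/(2a)
x* = (-5.2651 - 12)/(2*4) = -2.1581
f*(-5.2651) = (y-b)^2/(4a) = (-5.2651 - 12)^2/(4*4)
= 298.0837/16 = 18.6302


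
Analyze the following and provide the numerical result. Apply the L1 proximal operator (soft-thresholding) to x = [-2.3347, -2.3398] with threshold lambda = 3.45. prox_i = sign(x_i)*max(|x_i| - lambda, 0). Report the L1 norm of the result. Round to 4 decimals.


Soft-thresholding with lambda = 3.45:
prox(-2.3347) = sign(-2.3347)*max(|-2.3347| - 3.45, 0) = 0.0
prox(-2.3398) = sign(-2.3398)*max(|-2.3398| - 3.45, 0) = 0.0
prox(x) = [0.0, 0.0]
||prox(x)||_1 = 0.0 + 0.0 = 0.0


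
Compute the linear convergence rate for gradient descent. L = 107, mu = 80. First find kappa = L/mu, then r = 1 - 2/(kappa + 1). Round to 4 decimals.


Step 1: Compute the condition number.
kappa = L/mu = 107/80 = 1.3375
Step 2: Compute the convergence rate.
r = 1 - 2/(kappa + 1) = 1 - 2*mu/(L + mu) = (L - mu)/(L + mu) = 27/187 = 0.1444


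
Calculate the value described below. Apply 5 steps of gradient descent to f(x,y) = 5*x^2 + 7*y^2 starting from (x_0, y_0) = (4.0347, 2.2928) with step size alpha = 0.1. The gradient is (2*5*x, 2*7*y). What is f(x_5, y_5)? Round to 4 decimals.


Gradient descent on f(x,y) = 5*x^2 + 7*y^2.
Starting point: (4.0347, 2.2928), alpha = 0.1
Step 1: grad_x = 2*5*4.0347 = 40.347, grad_y = 2*7*2.2928 = 32.0992
  x_1 = 4.0347 - 0.1*40.347 = 0.0
  y_1 = 2.2928 - 0.1*32.0992 = -0.9171
Step 2: grad_x = 2*5*0.0 = 0.0, grad_y = 2*7*-0.9171 = -12.8397
  x_2 = 0.0 - 0.1*0.0 = 0.0
  y_2 = -0.9171 - 0.1*-12.8397 = 0.3668
Step 3: grad_x = 2*5*0.0 = 0.0, grad_y = 2*7*0.3668 = 5.1359
  x_3 = 0.0 - 0.1*0.0 = 0.0
  y_3 = 0.3668 - 0.1*5.1359 = -0.1467
Step 4: grad_x = 2*5*0.0 = 0.0, grad_y = 2*7*-0.1467 = -2.0543
  x_4 = 0.0 - 0.1*0.0 = 0.0
  y_4 = -0.1467 - 0.1*-2.0543 = 0.0587
Step 5: grad_x = 2*5*0.0 = 0.0, grad_y = 2*7*0.0587 = 0.8217
  x_5 = 0.0 - 0.1*0.0 = 0.0
  y_5 = 0.0587 - 0.1*0.8217 = -0.0235
f(0.0, -0.0235) = 5*0.0^2 + 7*(-0.0235)^2 = 0.0039


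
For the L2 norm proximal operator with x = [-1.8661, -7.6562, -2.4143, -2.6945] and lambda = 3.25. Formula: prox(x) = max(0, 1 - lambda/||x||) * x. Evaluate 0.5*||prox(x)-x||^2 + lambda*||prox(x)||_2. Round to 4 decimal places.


Step 1: Compute ||x||.
||x|| = 8.6712
Step 2: Compute scaling factor.
scale = max(0, 1 - 3.25/8.6712) = 0.6252
Step 3: prox(x) = [-1.1667, -4.7866, -1.5094, -1.6846]
||prox(x)|| = 5.4212
Step 4: Proximal objective.
0.5*||prox-x||^2 = 5.2813
lambda*||prox|| = 17.6189
Total = 22.9


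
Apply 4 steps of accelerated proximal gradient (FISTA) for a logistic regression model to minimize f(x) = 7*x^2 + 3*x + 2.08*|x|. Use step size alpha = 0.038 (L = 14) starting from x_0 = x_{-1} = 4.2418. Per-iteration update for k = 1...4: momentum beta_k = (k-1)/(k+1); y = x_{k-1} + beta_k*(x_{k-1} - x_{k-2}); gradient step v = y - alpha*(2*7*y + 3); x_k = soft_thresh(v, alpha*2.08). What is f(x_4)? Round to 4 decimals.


FISTA on f(x) = 7*x^2 + 3*x + 2.08*|x|
L = 14, alpha = 0.038
Iteration 1: beta = 0.0, y = 4.2418 + 0.0*(4.2418 - 4.2418) = 4.2418
  grad(y) = 62.3852, v = y - alpha*grad = 1.8712
  prox(v) = soft_thresh(1.8712, 0.079) = 1.7921
Iteration 2: beta = 0.3333, y = 1.7921 + 0.3333*(1.7921 - 4.2418) = 0.9756
  grad(y) = 16.6579, v = y - alpha*grad = 0.3426
  prox(v) = soft_thresh(0.3426, 0.079) = 0.2635
Iteration 3: beta = 0.5, y = 0.2635 + 0.5*(0.2635 - 1.7921) = -0.5008
  grad(y) = -4.0109, v = y - alpha*grad = -0.3484
  prox(v) = soft_thresh(-0.3484, 0.079) = -0.2693
Iteration 4: beta = 0.6, y = -0.2693 + 0.6*(-0.2693 - 0.2635) = -0.589
  grad(y) = -5.2464, v = y - alpha*grad = -0.3897
  prox(v) = soft_thresh(-0.3897, 0.079) = -0.3106
f(x_4) = 7*(-0.3106)^2 + 3*(-0.3106) + 2.08*|-0.3106| = 0.3896


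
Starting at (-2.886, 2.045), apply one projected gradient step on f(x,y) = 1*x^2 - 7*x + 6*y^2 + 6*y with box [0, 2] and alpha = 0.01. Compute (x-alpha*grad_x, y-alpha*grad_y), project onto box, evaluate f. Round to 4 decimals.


Step 1: Compute gradient at (-2.886, 2.045).
grad_x = 2*1*-2.886 - 7 = -12.772
grad_y = 2*6*2.045 + 6 = 30.54
Step 2: Gradient step.
x_raw = -2.886 - 0.01*-12.772 = -2.7583
y_raw = 2.045 - 0.01*30.54 = 1.7396
Step 3: Project onto [0, 2].
x_proj = clip(-2.7583) = 0.0
y_proj = clip(1.7396) = 1.7396
Step 4: Evaluate f.
f(0.0, 1.7396) = 28.5948


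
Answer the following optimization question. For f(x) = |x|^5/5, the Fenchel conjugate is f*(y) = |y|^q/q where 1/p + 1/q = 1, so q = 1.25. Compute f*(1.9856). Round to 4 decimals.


The conjugate exponent q satisfies 1/p + 1/q = 1.
p = 5, so q = 5/(5 - 1) = 1.25
|y|^q = 1.9856^1.25 = 2.357
f*(1.9856) = 2.357 / 1.25 = 1.8856


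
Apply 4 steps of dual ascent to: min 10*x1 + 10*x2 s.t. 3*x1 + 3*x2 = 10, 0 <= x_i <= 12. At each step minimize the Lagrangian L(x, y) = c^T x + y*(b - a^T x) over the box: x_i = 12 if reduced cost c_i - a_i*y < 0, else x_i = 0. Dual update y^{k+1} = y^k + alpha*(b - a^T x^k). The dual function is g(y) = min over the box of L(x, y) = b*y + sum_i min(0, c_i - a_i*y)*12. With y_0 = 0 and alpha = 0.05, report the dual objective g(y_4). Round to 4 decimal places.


Dual ascent for LP: min 10*x1 + 10*x2, 3*x1 + 3*x2 = 10, 0 <= x_i <= 12
Step 1: y^k = 0.0, reduced costs: (10.0, 10.0)
  x^k = (0.0, 0.0), subgradient = b - a^T x = 10.0
  y^{k+1} = 0.0 + 0.05*10.0 = 0.5
Step 2: y^k = 0.5, reduced costs: (8.5, 8.5)
  x^k = (0.0, 0.0), subgradient = b - a^T x = 10.0
  y^{k+1} = 0.5 + 0.05*10.0 = 1.0
Step 3: y^k = 1.0, reduced costs: (7.0, 7.0)
  x^k = (0.0, 0.0), subgradient = b - a^T x = 10.0
  y^{k+1} = 1.0 + 0.05*10.0 = 1.5
Step 4: y^k = 1.5, reduced costs: (5.5, 5.5)
  x^k = (0.0, 0.0), subgradient = b - a^T x = 10.0
  y^{k+1} = 1.5 + 0.05*10.0 = 2.0
Dual objective at y_4 = 2.0: reduced costs (4.0, 4.0), box minimizer x = (0.0, 0.0)
g(y_4) = b*y + (c1 - a1*y)*x1 + (c2 - a2*y)*x2 = 10*2.0 + 4.0*0.0 + 4.0*0.0 = 20.0 + 0.0 + 0.0 = 20.0


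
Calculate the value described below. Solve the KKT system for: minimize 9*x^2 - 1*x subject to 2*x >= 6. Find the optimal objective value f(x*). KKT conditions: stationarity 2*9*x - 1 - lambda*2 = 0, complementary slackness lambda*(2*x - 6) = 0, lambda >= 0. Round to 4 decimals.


Step 1: Try lambda = 0 (constraint inactive).
x_unc = 1/(2*9) = 0.0556
Check: 2*0.0556 = 0.1112 < 6 -- violated!
Step 2: Constraint must be active: 2*x = 6
x* = 6/2 = 3.0
lambda = (2*9*3.0 - 1)/2 = 26.5
Step 3: Compute optimal value.
f(x*) = 9*3.0^2 - 1*3.0 = 78.0


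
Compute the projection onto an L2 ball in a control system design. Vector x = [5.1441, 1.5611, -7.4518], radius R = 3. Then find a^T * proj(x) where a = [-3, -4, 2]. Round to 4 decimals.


Step 1: Compute ||x|| (intermediates to 6 decimals).
||x|| = sqrt(5.1441^2 + 1.5611^2 + (-7.4518)^2) = 9.188478
Step 2: Project.
Since ||x|| > R, scale = R/||x|| = 3/9.188478 = 0.326496, proj(x) = scale * x
proj(x) = [1.679528, 0.509693, -2.432983]
Step 3: Dot product.
a^T * proj(x) = -3*1.679528 - 4*0.509693 + 2*(-2.432983) = -11.9433


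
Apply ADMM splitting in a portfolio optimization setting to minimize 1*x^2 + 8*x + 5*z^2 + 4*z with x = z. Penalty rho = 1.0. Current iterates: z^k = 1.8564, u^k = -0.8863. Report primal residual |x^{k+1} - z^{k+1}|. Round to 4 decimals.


ADMM iteration with rho = 1.0, z^k = 1.8564, u^k = -0.8863
Step 1: x-update.
Minimize 1*x^2 + 8*x + (1.0/2)*(x - 1.8564 - 0.8863)^2
FOC: (2*1 + 1.0)*x = -8 + 1.0*(1.8564 + 0.8863)
x^{k+1} = -1.7524
Step 2: z-update.
Minimize 5*z^2 + 4*z + (1.0/2)*(-1.7524 - z - 0.8863)^2
FOC: (2*5 + 1.0)*z = -4 + 1.0*(-1.7524 - 0.8863)
z^{k+1} = -0.6035
Step 3: u-update.
u^{k+1} = -0.8863 - 1.7524 + 0.6035 = -2.0352
Step 4: Primal residual = |-1.7524 + 0.6035| = 1.1489


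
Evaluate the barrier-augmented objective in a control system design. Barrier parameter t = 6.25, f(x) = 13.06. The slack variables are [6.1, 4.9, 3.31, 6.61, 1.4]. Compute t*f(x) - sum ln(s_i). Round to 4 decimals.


Step 1: Compute log-barrier.
ln values: [1.8083, 1.5892, 1.1969, 1.8886, 0.3365]
phi = -(1.8083 + 1.5892 + 1.1969 + 1.8886 + 0.3365) = -6.8195
Step 2: Compute augmented objective.
t*f(x) = 6.25*13.06 = 81.625
Total = 81.625 - 6.8195 = 74.8055


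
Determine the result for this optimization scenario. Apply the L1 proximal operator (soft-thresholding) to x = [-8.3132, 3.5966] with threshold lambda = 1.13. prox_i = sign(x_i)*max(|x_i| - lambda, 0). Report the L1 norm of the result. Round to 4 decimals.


Soft-thresholding with lambda = 1.13:
prox(-8.3132) = sign(-8.3132)*max(|-8.3132| - 1.13, 0) = -7.1832
prox(3.5966) = sign(3.5966)*max(|3.5966| - 1.13, 0) = 2.4666
prox(x) = [-7.1832, 2.4666]
||prox(x)||_1 = 7.1832 + 2.4666 = 9.6498


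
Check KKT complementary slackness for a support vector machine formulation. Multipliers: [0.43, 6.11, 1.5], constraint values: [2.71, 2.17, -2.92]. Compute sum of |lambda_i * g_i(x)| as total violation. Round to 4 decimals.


KKT complementary slackness check:
lambda_1 * g_1 = 0.43 * 2.71 = 1.1653
lambda_2 * g_2 = 6.11 * 2.17 = 13.2587
lambda_3 * g_3 = 1.5 * -2.92 = -4.38
Total violation = 1.1653 + 13.2587 + 4.38 = 18.804
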